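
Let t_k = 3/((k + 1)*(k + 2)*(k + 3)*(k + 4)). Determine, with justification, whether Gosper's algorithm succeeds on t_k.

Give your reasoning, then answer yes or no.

Yes. s_k = k*(k**2 + 6*k + 11)/(6*(k + 1)*(k + 2)*(k + 3)).

r(k) = (k + 1)/(k + 5) after simplifying.
So A=k + 1 and B=k + 5, with C=1.
Key eq: (k + 1)·f(k+1) = (k + 4)·f(k) + (1).
deg f ≤ 3 (via 1,1,0).
Solve for f: f(k) = k*(k**2 + 6*k + 11)/18 (degree 3 ≤ 3).
Certificate R = B(k−1)f/C = k*(k + 4)*(k**2 + 6*k + 11)/18 gives s_k = k*(k**2 + 6*k + 11)/(6*(k + 1)*(k + 2)*(k + 3)).
s_(k+1) − s_k = 3/(k**4 + 10*k**3 + 35*k**2 + 50*k + 24) = t_k.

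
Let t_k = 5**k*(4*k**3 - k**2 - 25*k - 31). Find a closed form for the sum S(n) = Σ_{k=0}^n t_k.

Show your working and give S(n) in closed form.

S(n) = 5*5**n*n**3 - 5*5**n*n**2 - 25*5**n*n - 35*5**n + 4

r(k) = 5*(4*k**3 + 11*k**2 - 15*k - 53)/(4*k**3 - k**2 - 25*k - 31) after simplifying.
Factor: A=5; B=1; C=k**3 - k**2/4 - 25*k/4 - 31/4.
Key eq: (5)·f(k+1) = (1)·f(k) + (k**3 - k**2/4 - 25*k/4 - 31/4).
Degrees (0,0,3) ⇒ d ≤ 3.
Match coefficients ⇒ f(k) = (k**3 - 4*k**2 - 4)/4.
Certificate R = B(k−1)f/C = (k**3 - 4*k**2 - 4)/(4*k**3 - k**2 - 25*k - 31) gives s_k = 5**k*(k**3 - 4*k**2 - 4).
s_(k+1) − s_k = 5**k*(4*k**3 - k**2 - 25*k - 31) = t_k.
Telescope: S(n) = s_(n+1) − s_(0) = 5**(n + 1)*(n**3 - n**2 - 5*n - 7) − (-4) = 5*5**n*n**3 - 5*5**n*n**2 - 25*5**n*n - 35*5**n + 4.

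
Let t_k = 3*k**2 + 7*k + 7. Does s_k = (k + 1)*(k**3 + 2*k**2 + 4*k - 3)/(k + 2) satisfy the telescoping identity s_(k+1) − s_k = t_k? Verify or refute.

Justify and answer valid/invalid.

s_(k+1) = (k**4 + 7*k**3 + 21*k**2 + 26*k + 8)/(k + 3)
s_(k+1) − s_k = (3*k**4 + 20*k**3 + 49*k**2 + 60*k + 25)/(k**2 + 5*k + 6)
(s_(k+1) − s_k) − t_k = (-2*k**3 - 11*k**2 - 17*k - 17)/(k**2 + 5*k + 6)

Invalid: residual (-2*k**3 - 11*k**2 - 17*k - 17)/(k**2 + 5*k + 6) ≠ 0.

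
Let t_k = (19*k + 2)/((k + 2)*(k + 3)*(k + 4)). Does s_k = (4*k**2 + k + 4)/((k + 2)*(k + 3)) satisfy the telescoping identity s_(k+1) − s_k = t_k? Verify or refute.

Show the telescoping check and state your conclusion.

valid; difference matches t_k

s_(k+1) = (k + 4*(k + 1)**2 + 5)/((k + 3)*(k + 4))
s_(k+1) − s_k = (19*k + 2)/(k**3 + 9*k**2 + 26*k + 24)
(s_(k+1) − s_k) − t_k = 0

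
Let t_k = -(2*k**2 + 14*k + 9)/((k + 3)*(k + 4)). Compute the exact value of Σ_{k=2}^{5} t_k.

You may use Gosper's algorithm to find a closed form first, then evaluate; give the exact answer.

Ratio r(k) = (k + 3)*(14*k + 2*(k + 1)**2 + 23)/((k + 5)*(2*k**2 + 14*k + 9)).
A = k + 3, B = k + 5, C = k**2 + 7*k + 9/2.
Set up (k + 3)·f(k+1) − (k + 4)·f(k) − (k**2 + 7*k + 9/2) = 0.
From deg A=1, deg B=1, deg C=2: d=2.
Coefficient equations give f(k) = k*(2*k + 1)/2.
So s_k = (B(k−1)f/C)·t_k = (k*(k + 4)*(2*k + 1)/(2*k**2 + 14*k + 9))·t_k = k*(-2*k - 1)/(k + 3).
s_(k+1) − s_k = (-2*k**2 - 14*k - 9)/(k**2 + 7*k + 12) = t_k.
Σ_(k=2)^(5) t_k = s_(6) − s_(2) = -26/3 − (-2) = -20/3.

Σ = -20/3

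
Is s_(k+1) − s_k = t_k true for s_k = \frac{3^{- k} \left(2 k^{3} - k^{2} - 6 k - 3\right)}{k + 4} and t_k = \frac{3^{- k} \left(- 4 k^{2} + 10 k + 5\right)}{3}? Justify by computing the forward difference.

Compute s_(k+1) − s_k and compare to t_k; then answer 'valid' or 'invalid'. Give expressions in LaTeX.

Invalid: residual \frac{3^{- k} \left(4 k^{3} + 12 k^{2} - 54 k - 29\right)}{k^{2} + 9 k + 20} ≠ 0.

s_(k+1) = (2*k**3 + 5*k**2 - 2*k - 8)/(3*3**k*(k + 5))
s_(k+1) − s_k = (-4*k**4 - 14*k**3 + 51*k**2 + 83*k + 13)/(3*3**k*(k**2 + 9*k + 20))
(s_(k+1) − s_k) − t_k = (4*k**3 + 12*k**2 - 54*k - 29)/(3**k*(k**2 + 9*k + 20))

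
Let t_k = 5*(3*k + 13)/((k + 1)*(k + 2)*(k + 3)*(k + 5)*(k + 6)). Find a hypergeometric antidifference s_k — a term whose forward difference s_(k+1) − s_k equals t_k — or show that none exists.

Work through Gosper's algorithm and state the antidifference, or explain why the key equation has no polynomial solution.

s_k = k*(k**2 + 8*k + 17)/(2*(k**3 + 8*k**2 + 17*k + 10))

Compute t_(k+1)/t_k: get (k + 1)*(k + 5)*(3*k + 16)/((k + 4)*(k + 7)*(3*k + 13)).
A = k + 1, B = k + 7, C = k**2 + 25*k/3 + 52/3.
Need (k + 1)·f(k+1) − (k + 6)·f(k) = k**2 + 25*k/3 + 52/3.
From deg A=1, deg B=1, deg C=2: d=5.
Solve for f: f(k) = k*(k + 3)*(k + 4)*(k**2 + 8*k + 17)/30 (degree 5 ≤ 5).
Get s_k = R·t_k = k*(k**2 + 8*k + 17)/(2*(k**3 + 8*k**2 + 17*k + 10)) with R(k) = B(k−1)f(k)/C(k) = k*(k + 3)*(k + 6)*(k**2 + 8*k + 17)/(10*(3*k + 13)).
Δs = 5*(3*k + 13)/(k**5 + 17*k**4 + 107*k**3 + 307*k**2 + 396*k + 180), as required.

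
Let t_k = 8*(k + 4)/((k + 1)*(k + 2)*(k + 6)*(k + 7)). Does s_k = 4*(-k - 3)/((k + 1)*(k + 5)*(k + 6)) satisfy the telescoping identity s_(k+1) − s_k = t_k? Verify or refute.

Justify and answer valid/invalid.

s_(k+1) = 4*(-k - 4)/((k + 2)*(k + 6)*(k + 7))
s_(k+1) − s_k = 8*(k**2 + 6*k + 11)/(k**5 + 21*k**4 + 163*k**3 + 567*k**2 + 844*k + 420)
(s_(k+1) − s_k) − t_k = 24*(-k - 3)/(k**5 + 21*k**4 + 163*k**3 + 567*k**2 + 844*k + 420)

Invalid: residual 24*(-k - 3)/(k**5 + 21*k**4 + 163*k**3 + 567*k**2 + 844*k + 420) ≠ 0.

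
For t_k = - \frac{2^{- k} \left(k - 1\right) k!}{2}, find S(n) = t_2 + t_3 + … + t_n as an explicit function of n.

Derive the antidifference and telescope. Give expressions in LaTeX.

t_(k+1)/t_k = k*(k + 1)/(2*(k - 1)).
Take A(k)=k/2 + 1/2, B(k)=1, C(k)=k - 1.
Key eq: (k/2 + 1/2)·f(k+1) = (1)·f(k) + (k - 1).
Degrees (1,0,1) ⇒ d ≤ 0.
Solve for f: f(k) = 2 (degree 0 ≤ 0).
So s_k = (B(k−1)f/C)·t_k = (2/(k - 1))·t_k = -factorial(k)/2**k.
Verify: -(k - 1)*factorial(k)/(2*2**k) matches t_k.
s_(n+1) = -2**(-n - 1)*factorial(n + 1) and s_(2) = -1/2, so S(n) = 2**(-n - 1)*(2**n - n*factorial(n) - factorial(n)).

S(n) = 2^{- n - 1} \left(2^{n} - n n! - n!\right)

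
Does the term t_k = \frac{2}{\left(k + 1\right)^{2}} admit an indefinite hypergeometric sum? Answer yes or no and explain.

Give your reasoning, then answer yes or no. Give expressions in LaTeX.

Step 1: r(k) = (k + 1)**2/(k + 2)**2.
So A=k**2 + 2*k + 1 and B=k**2 + 4*k + 4, with C=1.
Need (k**2 + 2*k + 1)·f(k+1) − (k**2 + 2*k + 1)·f(k) = 1.
From deg A=2, deg B=2, deg C=0: d=0.
Generic f = c0 gives residual -1; -1 = 0 cannot hold, so t_k is not Gosper-summable.

No — t_k has no hypergeometric antidifference.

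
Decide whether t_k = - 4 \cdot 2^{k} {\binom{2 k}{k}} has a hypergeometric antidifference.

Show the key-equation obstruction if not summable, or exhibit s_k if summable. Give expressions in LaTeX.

The ratio is 4*(2*k + 1)/(k + 1).
Gosper form: A/B · C(k+1)/C(k) with A=8*k + 4, B=k + 1, C=1.
Solve (8*k + 4)·f(k+1) − (k)·f(k) = 1.
Degrees (1,1,0) ⇒ d ≤ -1.
Negative degree bound (-1): no f exists, t_k not Gosper-summable.

No; the degree bound rules out any f.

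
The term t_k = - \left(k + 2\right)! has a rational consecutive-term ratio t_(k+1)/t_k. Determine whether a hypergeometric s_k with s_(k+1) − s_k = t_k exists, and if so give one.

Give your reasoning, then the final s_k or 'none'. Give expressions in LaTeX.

r(k) = k + 3 after simplifying.
Gosper form: A/B · C(k+1)/C(k) with A=k + 3, B=1, C=1.
Solve (k + 3)·f(k+1) − (1)·f(k) = 1.
deg f ≤ -1 (via 1,0,0).
d = -1 < 0 ⇒ no nonzero polynomial f; not summable.

not Gosper-summable; s_k does not exist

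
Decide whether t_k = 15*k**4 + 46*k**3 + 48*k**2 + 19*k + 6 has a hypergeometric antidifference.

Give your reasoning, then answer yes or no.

t_(k+1)/t_k = (15*k**4 + 106*k**3 + 276*k**2 + 313*k + 134)/(15*k**4 + 46*k**3 + 48*k**2 + 19*k + 6).
Normal form (A,B,C) = (1, 1, k**4 + 46*k**3/15 + 16*k**2/5 + 19*k/15 + 2/5).
Set up (1)·f(k+1) − (1)·f(k) − (k**4 + 46*k**3/15 + 16*k**2/5 + 19*k/15 + 2/5) = 0.
From deg A=0, deg B=0, deg C=4: d=5.
Solving with deg f ≤ 5: f(k) = k*(3*k**4 + 4*k**3 - 2*k**2 - 3*k + 4)/15.
Certificate R = B(k−1)f/C = k*(3*k**4 + 4*k**3 - 2*k**2 - 3*k + 4)/(15*k**4 + 46*k**3 + 48*k**2 + 19*k + 6) gives s_k = k*(3*k**4 + 4*k**3 - 2*k**2 - 3*k + 4).
Δs = 15*k**4 + 46*k**3 + 48*k**2 + 19*k + 6, as required.

Yes. s_k = k*(3*k**4 + 4*k**3 - 2*k**2 - 3*k + 4).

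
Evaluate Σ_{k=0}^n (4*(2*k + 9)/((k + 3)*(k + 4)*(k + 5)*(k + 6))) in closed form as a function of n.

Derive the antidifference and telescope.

S(n) = 4*(n**2 + 10*n + 9)/(15*(n**2 + 10*n + 24))

Compute t_(k+1)/t_k: get (k + 3)*(2*k + 11)/((k + 7)*(2*k + 9)).
Take A(k)=k + 3, B(k)=k + 7, C(k)=k + 9/2.
Set up (k + 3)·f(k+1) − (k + 6)·f(k) − (k + 9/2) = 0.
d = 3 from the (1,1,1) case.
A polynomial solution: f(k) = k*(k + 4)*(k + 8)/30.
Get s_k = R·t_k = 4*k*(k + 8)/(15*(k**2 + 8*k + 15)) with R(k) = B(k−1)f(k)/C(k) = k*(k + 4)*(k + 6)*(k + 8)/(15*(2*k + 9)).
Δs = 4*(2*k + 9)/(k**4 + 18*k**3 + 119*k**2 + 342*k + 360), as required.
s_(n+1) = 4*(n**2 + 10*n + 9)/(15*(n**2 + 10*n + 24)) and s_(0) = 0, so S(n) = 4*(n**2 + 10*n + 9)/(15*(n**2 + 10*n + 24)).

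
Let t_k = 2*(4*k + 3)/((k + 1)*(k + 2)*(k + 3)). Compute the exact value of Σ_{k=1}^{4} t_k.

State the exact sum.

Σ = 29/21

The ratio is (k + 1)*(4*k + 7)/((k + 4)*(4*k + 3)).
Gosper form: A/B · C(k+1)/C(k) with A=k + 1, B=k + 4, C=k + 3/4.
Solve (k + 1)·f(k+1) − (k + 3)·f(k) = k + 3/4.
Bound: deg f ≤ 2.
Match coefficients ⇒ f(k) = k*(7*k + 5)/16.
R(k) = B(k−1)·f(k)/C(k) = k*(k + 3)*(7*k + 5)/(4*(4*k + 3)); s_k = R·t_k = k*(7*k + 5)/(2*(k + 1)*(k + 2)).
Δs = 2*(4*k + 3)/(k**3 + 6*k**2 + 11*k + 6), as required.
Sum = s_(5) − s_(1); s_(5) = 50/21, s_(1) = 1 ⇒ 29/21.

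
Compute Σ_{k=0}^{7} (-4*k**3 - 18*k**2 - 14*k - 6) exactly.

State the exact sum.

Compute t_(k+1)/t_k: get (2*k**3 + 15*k**2 + 31*k + 21)/(2*k**3 + 9*k**2 + 7*k + 3).
Gosper form: A/B · C(k+1)/C(k) with A=1, B=1, C=k**3 + 9*k**2/2 + 7*k/2 + 3/2.
Need (1)·f(k+1) − (1)·f(k) = k**3 + 9*k**2/2 + 7*k/2 + 3/2.
d = 4 from the (0,0,3) case.
Match coefficients ⇒ f(k) = k*(k**3 + 4*k**2 - k + 2)/4.
Certificate R = B(k−1)f/C = k*(k**3 + 4*k**2 - k + 2)/(2*(2*k**3 + 9*k**2 + 7*k + 3)) gives s_k = k*(-k**3 - 4*k**2 + k - 2).
Δs = -4*k**3 - 18*k**2 - 14*k - 6, as required.
Evaluate s at k=8 and k=0: -6096 and 0; difference -6096.

Σ = -6096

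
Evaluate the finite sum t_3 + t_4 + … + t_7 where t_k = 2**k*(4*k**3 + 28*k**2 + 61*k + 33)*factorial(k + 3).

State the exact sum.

Σ = 1543023671040

Ratio r(k) = 2*(4*k**4 + 56*k**3 + 289*k**2 + 642*k + 504)/(4*k**3 + 28*k**2 + 61*k + 33).
Take A(k)=2*k + 8, B(k)=1, C(k)=k**3 + 7*k**2 + 61*k/4 + 33/4.
Set up (2*k + 8)·f(k+1) − (1)·f(k) − (k**3 + 7*k**2 + 61*k/4 + 33/4) = 0.
Bound: deg f ≤ 2.
Coefficient equations give f(k) = (2*k**2 + 3*k - 1)/4.
So s_k = (B(k−1)f/C)·t_k = ((2*k**2 + 3*k - 1)/(4*k**3 + 28*k**2 + 61*k + 33))·t_k = 2**k*(2*k**2 + 3*k - 1)*factorial(k + 3).
s_(k+1) − s_k = 2**k*(4*k**3 + 28*k**2 + 61*k + 33)*factorial(k + 3) = t_k.
Evaluate s at k=8 and k=3: 1543023820800 and 149760; difference 1543023671040.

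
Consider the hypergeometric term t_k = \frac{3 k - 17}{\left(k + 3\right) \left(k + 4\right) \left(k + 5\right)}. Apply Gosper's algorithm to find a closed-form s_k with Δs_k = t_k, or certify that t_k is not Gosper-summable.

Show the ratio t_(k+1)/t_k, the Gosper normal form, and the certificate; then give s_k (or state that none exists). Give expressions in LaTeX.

t_(k+1)/t_k = (k + 3)*(3*k - 14)/((k + 6)*(3*k - 17)).
A = k + 3, B = k + 6, C = k - 17/3.
Key eq: (k + 3)·f(k+1) = (k + 5)·f(k) + (k - 17/3).
deg f ≤ 2 (via 1,1,1).
Coefficient equations give f(k) = -k*(k + 16)/9.
R(k) = B(k−1)·f(k)/C(k) = -k*(k + 5)*(k + 16)/(3*(3*k - 17)); s_k = R·t_k = k*(-k - 16)/(3*(k + 3)*(k + 4)).
Verify: (3*k - 17)/(k**3 + 12*k**2 + 47*k + 60) matches t_k.

s_k = \frac{k \left(- k - 16\right)}{3 \left(k + 3\right) \left(k + 4\right)}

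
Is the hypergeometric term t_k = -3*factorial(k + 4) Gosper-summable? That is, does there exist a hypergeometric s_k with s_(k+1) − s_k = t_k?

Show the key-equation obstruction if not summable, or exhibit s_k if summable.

t_(k+1)/t_k = k + 5.
So A=k + 5 and B=1, with C=1.
Key eq: (k + 5)·f(k+1) = (1)·f(k) + (1).
d = -1 from the (1,0,0) case.
Negative degree bound (-1): no f exists, t_k not Gosper-summable.

No; the degree bound rules out any f.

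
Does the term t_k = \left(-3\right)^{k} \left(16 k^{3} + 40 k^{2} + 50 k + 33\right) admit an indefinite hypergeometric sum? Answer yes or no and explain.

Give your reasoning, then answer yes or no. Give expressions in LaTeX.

Ratio r(k) = 3*(-16*k**3 - 88*k**2 - 178*k - 139)/(16*k**3 + 40*k**2 + 50*k + 33).
Take A(k)=-3, B(k)=1, C(k)=k**3 + 5*k**2/2 + 25*k/8 + 33/16.
Solve (-3)·f(k+1) − (1)·f(k) = k**3 + 5*k**2/2 + 25*k/8 + 33/16.
From deg A=0, deg B=0, deg C=3: d=3.
Coefficient equations give f(k) = -(4*k**3 + k**2 + 2*k + 3)/16.
Then R = B(k−1)f/C = -(4*k**3 + k**2 + 2*k + 3)/(16*k**3 + 40*k**2 + 50*k + 33), so s_k = R(k)·t_k = (-3)**k*(-4*k**3 - k**2 - 2*k - 3).
Verify: (-3)**k*(16*k**3 + 40*k**2 + 50*k + 33) matches t_k.

Yes. s_k = \left(-3\right)^{k} \left(- 4 k^{3} - k^{2} - 2 k - 3\right).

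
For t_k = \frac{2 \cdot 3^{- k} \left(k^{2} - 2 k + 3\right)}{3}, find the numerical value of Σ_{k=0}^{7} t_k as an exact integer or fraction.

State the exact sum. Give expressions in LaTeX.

Step 1: r(k) = (k**2 + 2)/(3*(k**2 - 2*k + 3)).
Normal form (A,B,C) = (1/3, 1, k**2 - 2*k + 3).
Set up (1/3)·f(k+1) − (1)·f(k) − (k**2 - 2*k + 3) = 0.
Degrees (0,0,2) ⇒ d ≤ 2.
Solving with deg f ≤ 2: f(k) = -3*(k**2 - k + 3)/2.
Get s_k = R·t_k = (-k**2 + k - 3)/3**k with R(k) = B(k−1)f(k)/C(k) = -3*(k**2 - k + 3)/(2*(k**2 - 2*k + 3)).
s_(k+1) − s_k = 2*(k**2 - 2*k + 3)/(3*3**k) = t_k.
Telescoping: Σ = s_(8) − s_(0) = -59/6561 − (-3) = 19624/6561.

Σ = 19624/6561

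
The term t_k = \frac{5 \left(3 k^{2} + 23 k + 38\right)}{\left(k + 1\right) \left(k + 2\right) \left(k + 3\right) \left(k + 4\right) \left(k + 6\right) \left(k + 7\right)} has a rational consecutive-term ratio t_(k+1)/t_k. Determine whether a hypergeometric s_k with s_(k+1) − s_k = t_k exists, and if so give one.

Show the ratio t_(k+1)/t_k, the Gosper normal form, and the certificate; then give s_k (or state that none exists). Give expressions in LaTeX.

Ratio r(k) = (k + 1)*(k + 6)*(23*k + 3*(k + 1)**2 + 61)/((k + 5)*(k + 8)*(3*k**2 + 23*k + 38)).
Take A(k)=k + 1, B(k)=k + 8, C(k)=k**3 + 38*k**2/3 + 51*k + 190/3.
Set up (k + 1)·f(k+1) − (k + 7)·f(k) − (k**3 + 38*k**2/3 + 51*k + 190/3) = 0.
From deg A=1, deg B=1, deg C=3: d=6.
A polynomial solution: f(k) = k*(k + 2)*(k + 4)*(k + 5)*(k**2 + 10*k + 27)/54.
So s_k = (B(k−1)f/C)·t_k = (k*(k + 2)*(k + 4)*(k + 7)*(k**2 + 10*k + 27)/(18*(3*k**2 + 23*k + 38)))·t_k = 5*k*(k**2 + 10*k + 27)/(18*(k**3 + 10*k**2 + 27*k + 18)).
Check: Δs_k = 5*(3*k**2 + 23*k + 38)/(k**6 + 23*k**5 + 207*k**4 + 925*k**3 + 2144*k**2 + 2412*k + 1008). ✓

s_k = \frac{5 k \left(k^{2} + 10 k + 27\right)}{18 \left(k^{3} + 10 k^{2} + 27 k + 18\right)}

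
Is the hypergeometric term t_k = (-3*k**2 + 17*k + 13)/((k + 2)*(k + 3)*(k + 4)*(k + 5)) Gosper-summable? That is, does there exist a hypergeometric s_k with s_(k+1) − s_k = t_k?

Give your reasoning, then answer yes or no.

Yes. s_k = k*(k**2 + 33*k + 18)/(8*(k + 2)*(k + 3)*(k + 4)).

Compute t_(k+1)/t_k: get (k + 2)*(17*k - 3*(k + 1)**2 + 30)/((k + 6)*(-3*k**2 + 17*k + 13)).
Factor: A=k + 2; B=k + 6; C=k**2 - 17*k/3 - 13/3.
Solve (k + 2)·f(k+1) − (k + 5)·f(k) = k**2 - 17*k/3 - 13/3.
Degrees (1,1,2) ⇒ d ≤ 3.
Solving with deg f ≤ 3: f(k) = -k*(k**2 + 33*k + 18)/24.
So s_k = (B(k−1)f/C)·t_k = (-k*(k + 5)*(k**2 + 33*k + 18)/(8*(3*k**2 - 17*k - 13)))·t_k = k*(k**2 + 33*k + 18)/(8*(k + 2)*(k + 3)*(k + 4)).
Check: Δs_k = (-3*k**2 + 17*k + 13)/(k**4 + 14*k**3 + 71*k**2 + 154*k + 120). ✓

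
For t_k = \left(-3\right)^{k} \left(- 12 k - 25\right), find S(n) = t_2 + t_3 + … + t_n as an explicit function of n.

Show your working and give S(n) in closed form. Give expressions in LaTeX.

S(n) = - 21 \left(-3\right)^{n} + 3 \left(-3\right)^{n + 1} n - 90

Step 1: r(k) = 3*(-12*k - 37)/(12*k + 25).
Factor: A=-3; B=1; C=k + 25/12.
Key eq: (-3)·f(k+1) = (1)·f(k) + (k + 25/12).
deg f ≤ 1 (via 0,0,1).
Coefficient equations give f(k) = -(3*k + 4)/12.
Get s_k = R·t_k = (-3)**k*(3*k + 4) with R(k) = B(k−1)f(k)/C(k) = -(3*k + 4)/(12*k + 25).
Δs = (-3)**k*(-12*k - 25), as required.
Evaluate: s_(n+1) = (-3)**(n + 1)*(3*n + 7); subtract s_(2) = 90 ⇒ S(n) = -21*(-3)**n + 3*(-3)**(n + 1)*n - 90.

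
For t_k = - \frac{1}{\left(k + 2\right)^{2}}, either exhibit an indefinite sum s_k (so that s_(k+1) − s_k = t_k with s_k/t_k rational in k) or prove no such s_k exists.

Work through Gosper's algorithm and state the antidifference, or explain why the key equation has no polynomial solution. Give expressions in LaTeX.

no hypergeometric antidifference exists

The ratio is (k + 2)**2/(k + 3)**2.
Normal form (A,B,C) = (k**2 + 4*k + 4, k**2 + 6*k + 9, 1).
Solve (k**2 + 4*k + 4)·f(k+1) − (k**2 + 4*k + 4)·f(k) = 1.
d = 0 from the (2,2,0) case.
f = c0 ⇒ A·f(k+1) − B(k−1)·f(k) − C = -1. The system {-1 = 0} is inconsistent; no antidifference.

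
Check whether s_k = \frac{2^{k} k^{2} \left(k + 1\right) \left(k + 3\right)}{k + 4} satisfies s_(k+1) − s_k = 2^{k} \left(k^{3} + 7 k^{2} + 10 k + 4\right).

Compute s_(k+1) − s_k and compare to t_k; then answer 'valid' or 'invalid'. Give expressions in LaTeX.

Invalid: residual \frac{2^{k} \left(- k^{4} - 10 k^{3} - 37 k^{2} - 44 k - 16\right)}{k^{2} + 9 k + 20} ≠ 0.

s_(k+1) = 2**(k + 1)*(k + 1)**2*(k + 2)*(k + 4)/(k + 5)
s_(k+1) − s_k = 2**k*(k**5 + 15*k**4 + 83*k**3 + 197*k**2 + 192*k + 64)/(k**2 + 9*k + 20)
(s_(k+1) − s_k) − t_k = 2**k*(-k**4 - 10*k**3 - 37*k**2 - 44*k - 16)/(k**2 + 9*k + 20)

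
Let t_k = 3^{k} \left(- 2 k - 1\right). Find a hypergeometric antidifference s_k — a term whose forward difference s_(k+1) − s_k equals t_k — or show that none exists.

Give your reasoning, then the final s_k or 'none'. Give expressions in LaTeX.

Compute t_(k+1)/t_k: get 3*(2*k + 3)/(2*k + 1).
A = 3, B = 1, C = k + 1/2.
Solve (3)·f(k+1) − (1)·f(k) = k + 1/2.
From deg A=0, deg B=0, deg C=1: d=1.
Solve for f: f(k) = (k - 1)/2 (degree 1 ≤ 1).
Certificate R = B(k−1)f/C = (k - 1)/(2*k + 1) gives s_k = 3**k*(1 - k).
Check: Δs_k = 3**k*(-2*k - 1). ✓

s_k = 3^{k} \left(1 - k\right)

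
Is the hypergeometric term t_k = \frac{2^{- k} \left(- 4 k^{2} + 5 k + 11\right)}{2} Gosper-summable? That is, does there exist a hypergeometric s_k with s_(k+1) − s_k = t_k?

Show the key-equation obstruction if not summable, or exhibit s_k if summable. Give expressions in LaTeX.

t_(k+1)/t_k = (4*k**2 + 3*k - 12)/(2*(4*k**2 - 5*k - 11)).
A = 1/2, B = 1, C = k**2 - 5*k/4 - 11/4.
Set up (1/2)·f(k+1) − (1)·f(k) − (k**2 - 5*k/4 - 11/4) = 0.
From deg A=0, deg B=0, deg C=2: d=2.
A polynomial solution: f(k) = -(4*k**2 + 3*k - 4)/2.
Then R = B(k−1)f/C = -2*(4*k**2 + 3*k - 4)/(4*k**2 - 5*k - 11), so s_k = R(k)·t_k = (4*k**2 + 3*k - 4)/2**k.
Check: Δs_k = (-4*k**2 + 5*k + 11)/(2*2**k). ✓

Yes. s_k = 2^{- k} \left(4 k^{2} + 3 k - 4\right).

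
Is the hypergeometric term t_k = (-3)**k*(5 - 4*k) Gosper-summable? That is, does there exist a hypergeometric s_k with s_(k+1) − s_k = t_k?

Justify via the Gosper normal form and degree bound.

The ratio is 3*(1 - 4*k)/(4*k - 5).
Normal form (A,B,C) = (-3, 1, k - 5/4).
Key eq: (-3)·f(k+1) = (1)·f(k) + (k - 5/4).
From deg A=0, deg B=0, deg C=1: d=1.
Solving with deg f ≤ 1: f(k) = -(k - 2)/4.
Then R = B(k−1)f/C = -(k - 2)/(4*k - 5), so s_k = R(k)·t_k = (-3)**k*(k - 2).
Δs = (-3)**k*(5 - 4*k), as required.

Yes. s_k = (-3)**k*(k - 2).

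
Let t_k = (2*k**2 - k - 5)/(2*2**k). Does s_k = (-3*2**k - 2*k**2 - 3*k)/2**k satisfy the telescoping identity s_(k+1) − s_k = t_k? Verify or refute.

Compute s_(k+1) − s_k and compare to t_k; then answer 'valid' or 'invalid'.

Valid — Δs_k = t_k.

s_(k+1) = (-6*2**k - 2*k**2 - 7*k - 5)/(2*2**k)
s_(k+1) − s_k = (2*k**2 - k - 5)/(2*2**k)
(s_(k+1) − s_k) − t_k = 0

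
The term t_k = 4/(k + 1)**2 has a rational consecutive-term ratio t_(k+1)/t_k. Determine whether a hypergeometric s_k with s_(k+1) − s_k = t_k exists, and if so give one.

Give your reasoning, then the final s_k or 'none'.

not Gosper-summable; s_k does not exist

The ratio is (k + 1)**2/(k + 2)**2.
Normal form (A,B,C) = (k**2 + 2*k + 1, k**2 + 4*k + 4, 1).
Set up (k**2 + 2*k + 1)·f(k+1) − (k**2 + 2*k + 1)·f(k) − (1) = 0.
Bound: deg f ≤ 0.
f = c0 ⇒ A·f(k+1) − B(k−1)·f(k) − C = -1. The system {-1 = 0} is inconsistent; no antidifference.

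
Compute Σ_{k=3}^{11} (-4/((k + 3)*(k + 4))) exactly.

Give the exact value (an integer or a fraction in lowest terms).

Σ = -2/5

Compute t_(k+1)/t_k: get (k + 3)/(k + 5).
Factor: A=k + 3; B=k + 5; C=1.
Solve (k + 3)·f(k+1) − (k + 4)·f(k) = 1.
Degrees (1,1,0) ⇒ d ≤ 1.
Solving with deg f ≤ 1: f(k) = k/3.
Then R = B(k−1)f/C = k*(k + 4)/3, so s_k = R(k)·t_k = -4*k/(3*k + 9).
s_(k+1) − s_k = -4/(k**2 + 7*k + 12) = t_k.
Σ_(k=3)^(11) t_k = s_(12) − s_(3) = -16/15 − (-2/3) = -2/5.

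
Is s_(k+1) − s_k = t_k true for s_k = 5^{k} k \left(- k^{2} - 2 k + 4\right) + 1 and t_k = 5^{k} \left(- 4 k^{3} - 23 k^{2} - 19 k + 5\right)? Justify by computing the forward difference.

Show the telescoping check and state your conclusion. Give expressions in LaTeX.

s_(k+1) = -5**(k + 1)*(k + 1)*(2*k + (k + 1)**2 - 2) + 1
s_(k+1) − s_k = 5**k*(-4*k**3 - 23*k**2 - 19*k + 5)
(s_(k+1) − s_k) − t_k = 0

valid (s_(k+1) − s_k reduces to t_k)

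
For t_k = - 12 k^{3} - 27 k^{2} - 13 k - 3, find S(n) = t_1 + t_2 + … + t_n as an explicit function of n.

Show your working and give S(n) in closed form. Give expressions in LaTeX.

S(n) = n \left(- 3 n^{3} - 15 n^{2} - 23 n - 14\right)

Step 1: r(k) = (12*k**3 + 63*k**2 + 103*k + 55)/(12*k**3 + 27*k**2 + 13*k + 3).
Normal form (A,B,C) = (1, 1, k**3 + 9*k**2/4 + 13*k/12 + 1/4).
Set up (1)·f(k+1) − (1)·f(k) − (k**3 + 9*k**2/4 + 13*k/12 + 1/4) = 0.
Degrees (0,0,3) ⇒ d ≤ 4.
Coefficient equations give f(k) = k*(3*k**3 + 3*k**2 - 4*k + 1)/12.
R(k) = B(k−1)·f(k)/C(k) = k*(3*k**3 + 3*k**2 - 4*k + 1)/(12*k**3 + 27*k**2 + 13*k + 3); s_k = R·t_k = k*(-3*k**3 - 3*k**2 + 4*k - 1).
Δs = -12*k**3 - 27*k**2 - 13*k - 3, as required.
s_(n+1) = -3*n**4 - 15*n**3 - 23*n**2 - 14*n - 3 and s_(1) = -3, so S(n) = n*(-3*n**3 - 15*n**2 - 23*n - 14).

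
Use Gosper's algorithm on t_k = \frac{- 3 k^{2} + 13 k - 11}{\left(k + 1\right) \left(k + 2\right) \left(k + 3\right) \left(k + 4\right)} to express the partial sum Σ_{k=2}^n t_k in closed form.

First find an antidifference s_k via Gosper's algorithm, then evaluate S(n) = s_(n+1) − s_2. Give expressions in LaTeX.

r(k) = -(k + 1)*(13*k - 3*(k + 1)**2 + 2)/((k + 5)*(3*k**2 - 13*k + 11)) after simplifying.
Normal form (A,B,C) = (k + 1, k + 5, k**2 - 13*k/3 + 11/3).
Need (k + 1)·f(k+1) − (k + 4)·f(k) = k**2 - 13*k/3 + 11/3.
d = 3 from the (1,1,2) case.
Solving with deg f ≤ 3: f(k) = k*(2*k**2 + 3*k + 28)/9.
Then R = B(k−1)f/C = k*(k + 4)*(2*k**2 + 3*k + 28)/(3*(3*k**2 - 13*k + 11)), so s_k = R(k)·t_k = k*(-2*k**2 - 3*k - 28)/(3*(k + 1)*(k + 2)*(k + 3)).
Δs = (-3*k**2 + 13*k - 11)/(k**4 + 10*k**3 + 35*k**2 + 50*k + 24), as required.
Evaluate: s_(n+1) = (-2*n**3 - 9*n**2 - 40*n - 33)/(3*(n**3 + 9*n**2 + 26*n + 24)); subtract s_(2) = -7/15 ⇒ S(n) = (-n**3 + 6*n**2 - 6*n + 1)/(5*(n**3 + 9*n**2 + 26*n + 24)).

S(n) = \frac{- n^{3} + 6 n^{2} - 6 n + 1}{5 \left(n^{3} + 9 n^{2} + 26 n + 24\right)}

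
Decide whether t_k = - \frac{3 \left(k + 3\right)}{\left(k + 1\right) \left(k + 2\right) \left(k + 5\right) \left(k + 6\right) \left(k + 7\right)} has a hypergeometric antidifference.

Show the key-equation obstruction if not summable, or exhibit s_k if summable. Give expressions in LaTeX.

The ratio is (k + 1)*(k + 4)*(k + 5)/((k + 3)**2*(k + 8)).
Gosper form: A/B · C(k+1)/C(k) with A=k + 1, B=k + 8, C=k**3 + 10*k**2 + 33*k + 36.
Solve (k + 1)·f(k+1) − (k + 7)·f(k) = k**3 + 10*k**2 + 33*k + 36.
Degrees (1,1,3) ⇒ d ≤ 6.
Coefficient equations give f(k) = k*(k + 2)*(k + 3)*(k + 4)*(k**2 + 12*k + 41)/90.
So s_k = (B(k−1)f/C)·t_k = (k*(k + 2)*(k + 7)*(k**2 + 12*k + 41)/(90*(k + 3)))·t_k = k*(-k**2 - 12*k - 41)/(30*(k**3 + 12*k**2 + 41*k + 30)).
Verify: 3*(-k - 3)/(k**5 + 21*k**4 + 163*k**3 + 567*k**2 + 844*k + 420) matches t_k.

Yes. s_k = \frac{k \left(- k^{2} - 12 k - 41\right)}{30 \left(k^{3} + 12 k^{2} + 41 k + 30\right)}.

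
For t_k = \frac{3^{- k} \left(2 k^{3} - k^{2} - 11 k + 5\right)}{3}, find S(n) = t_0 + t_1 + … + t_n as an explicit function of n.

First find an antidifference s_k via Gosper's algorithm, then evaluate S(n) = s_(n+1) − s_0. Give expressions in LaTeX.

S(n) = \frac{3^{- n} \left(6 \cdot 3^{n} - n^{3} - 4 n^{2} - 2 n - 1\right)}{3}

t_(k+1)/t_k = (2*k**3 + 5*k**2 - 7*k - 5)/(3*(2*k**3 - k**2 - 11*k + 5)).
Gosper form: A/B · C(k+1)/C(k) with A=1/3, B=1, C=k**3 - k**2/2 - 11*k/2 + 5/2.
f must satisfy (1/3)·f(k+1) − (1)·f(k) = k**3 - k**2/2 - 11*k/2 + 5/2.
d = 3 from the (0,0,3) case.
Solve for f: f(k) = -3*(k**3 + k**2 - 3*k + 2)/2 (degree 3 ≤ 3).
Then R = B(k−1)f/C = -3*(k**3 + k**2 - 3*k + 2)/(2*k**3 - k**2 - 11*k + 5), so s_k = R(k)·t_k = (-k**3 - k**2 + 3*k - 2)/3**k.
Verify: (2*k**3 - k**2 - 11*k + 5)/(3*3**k) matches t_k.
Telescope: S(n) = s_(n+1) − s_(0) = 3**(-n - 1)*(-n**3 - 4*n**2 - 2*n - 1) − (-2) = (6*3**n - n**3 - 4*n**2 - 2*n - 1)/(3*3**n).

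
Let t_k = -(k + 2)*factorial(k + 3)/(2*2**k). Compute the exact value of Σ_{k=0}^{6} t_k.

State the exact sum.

Σ = -28344

Compute t_(k+1)/t_k: get (k + 3)*(k + 4)/(2*(k + 2)).
So A=k/2 + 2 and B=1, with C=k + 2.
Key eq: (k/2 + 2)·f(k+1) = (1)·f(k) + (k + 2).
From deg A=1, deg B=0, deg C=1: d=0.
Solve for f: f(k) = 2 (degree 0 ≤ 0).
Get s_k = R·t_k = -factorial(k + 3)/2**k with R(k) = B(k−1)f(k)/C(k) = 2/(k + 2).
Verify: -(k + 2)*factorial(k + 3)/(2*2**k) matches t_k.
Σ_(k=0)^(6) t_k = s_(7) − s_(0) = -28350 − (-6) = -28344.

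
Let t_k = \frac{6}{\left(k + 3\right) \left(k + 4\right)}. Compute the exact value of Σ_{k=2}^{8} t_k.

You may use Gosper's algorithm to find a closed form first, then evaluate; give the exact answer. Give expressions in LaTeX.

t_(k+1)/t_k = (k + 3)/(k + 5).
A = k + 3, B = k + 5, C = 1.
f must satisfy (k + 3)·f(k+1) − (k + 4)·f(k) = 1.
deg f ≤ 1 (via 1,1,0).
A polynomial solution: f(k) = k/3.
R(k) = B(k−1)·f(k)/C(k) = k*(k + 4)/3; s_k = R·t_k = 2*k/(k + 3).
s_(k+1) − s_k = 6/(k**2 + 7*k + 12) = t_k.
Sum = s_(9) − s_(2); s_(9) = 3/2, s_(2) = 4/5 ⇒ 7/10.

Σ = 7/10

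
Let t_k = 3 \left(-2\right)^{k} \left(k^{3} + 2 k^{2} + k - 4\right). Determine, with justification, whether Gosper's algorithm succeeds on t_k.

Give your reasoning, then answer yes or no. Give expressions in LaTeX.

Yes. s_k = \left(-2\right)^{k} \left(- k^{3} + k + 4\right).

r(k) = 2*k*(-k**2 - 5*k - 8)/(k**3 + 2*k**2 + k - 4) after simplifying.
So A=-2 and B=1, with C=k**3 + 2*k**2 + k - 4.
f must satisfy (-2)·f(k+1) − (1)·f(k) = k**3 + 2*k**2 + k - 4.
deg f ≤ 3 (via 0,0,3).
Match coefficients ⇒ f(k) = -(k**3 - k - 4)/3.
Then R = B(k−1)f/C = -(k**3 - k - 4)/(3*(k - 1)*(k**2 + 3*k + 4)), so s_k = R(k)·t_k = (-2)**k*(-k**3 + k + 4).
Verify: 3*(-2)**k*(k**3 + 2*k**2 + k - 4) matches t_k.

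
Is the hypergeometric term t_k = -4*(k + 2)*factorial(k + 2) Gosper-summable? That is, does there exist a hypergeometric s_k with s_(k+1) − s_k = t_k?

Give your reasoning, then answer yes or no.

Yes. s_k = -4*factorial(k + 2).

Step 1: r(k) = (k + 3)**2/(k + 2).
Gosper form: A/B · C(k+1)/C(k) with A=k + 3, B=1, C=k + 2.
f must satisfy (k + 3)·f(k+1) − (1)·f(k) = k + 2.
d = 0 from the (1,0,1) case.
A polynomial solution: f(k) = 1.
Then R = B(k−1)f/C = 1/(k + 2), so s_k = R(k)·t_k = -4*factorial(k + 2).
Check: Δs_k = -4*(k + 2)*factorial(k + 2). ✓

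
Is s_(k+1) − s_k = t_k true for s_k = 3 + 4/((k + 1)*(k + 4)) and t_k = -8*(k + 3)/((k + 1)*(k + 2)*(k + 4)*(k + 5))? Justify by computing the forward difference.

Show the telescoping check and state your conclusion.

s_(k+1) = 3 + 4/((k + 2)*(k + 5))
s_(k+1) − s_k = 8*(-k - 3)/(k**4 + 12*k**3 + 49*k**2 + 78*k + 40)
(s_(k+1) − s_k) − t_k = 0

valid (s_(k+1) − s_k reduces to t_k)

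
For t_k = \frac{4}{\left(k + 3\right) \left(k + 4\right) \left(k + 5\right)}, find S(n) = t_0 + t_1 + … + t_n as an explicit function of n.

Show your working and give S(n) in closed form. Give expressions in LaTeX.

S(n) = \frac{n^{2} + 9 n + 8}{6 \left(n^{2} + 9 n + 20\right)}

The ratio is (k + 3)/(k + 6).
Take A(k)=k + 3, B(k)=k + 6, C(k)=1.
Need (k + 3)·f(k+1) − (k + 5)·f(k) = 1.
Bound: deg f ≤ 2.
Coefficient equations give f(k) = k*(k + 7)/24.
Certificate R = B(k−1)f/C = k*(k + 5)*(k + 7)/24 gives s_k = k*(k + 7)/(6*(k + 3)*(k + 4)).
s_(k+1) − s_k = 4/(k**3 + 12*k**2 + 47*k + 60) = t_k.
Evaluate: s_(n+1) = (n**2 + 9*n + 8)/(6*(n**2 + 9*n + 20)); subtract s_(0) = 0 ⇒ S(n) = (n**2 + 9*n + 8)/(6*(n**2 + 9*n + 20)).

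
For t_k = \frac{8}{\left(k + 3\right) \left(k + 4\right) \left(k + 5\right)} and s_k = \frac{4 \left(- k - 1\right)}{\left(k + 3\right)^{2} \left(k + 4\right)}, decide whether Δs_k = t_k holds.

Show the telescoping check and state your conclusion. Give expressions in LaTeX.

s_(k+1) = 4*(-k - 2)/((k + 4)**2*(k + 5))
s_(k+1) − s_k = 8*(k**2 + 4*k + 1)/(k**5 + 19*k**4 + 143*k**3 + 533*k**2 + 984*k + 720)
(s_(k+1) − s_k) − t_k = 8*(-3*k - 11)/(k**5 + 19*k**4 + 143*k**3 + 533*k**2 + 984*k + 720)

Invalid: residual \frac{8 \left(- 3 k - 11\right)}{k^{5} + 19 k^{4} + 143 k^{3} + 533 k^{2} + 984 k + 720} ≠ 0.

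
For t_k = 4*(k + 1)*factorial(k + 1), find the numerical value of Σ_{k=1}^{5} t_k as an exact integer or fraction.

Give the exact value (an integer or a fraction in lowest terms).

Ratio r(k) = (k + 2)**2/(k + 1).
Normal form (A,B,C) = (k + 2, 1, k + 1).
Key eq: (k + 2)·f(k+1) = (1)·f(k) + (k + 1).
Degrees (1,0,1) ⇒ d ≤ 0.
Solve for f: f(k) = 1 (degree 0 ≤ 0).
Then R = B(k−1)f/C = 1/(k + 1), so s_k = R(k)·t_k = 4*factorial(k + 1).
Check: Δs_k = 4*(k + 1)*factorial(k + 1). ✓
Σ_(k=1)^(5) t_k = s_(6) − s_(1) = 20160 − (8) = 20152.

Σ = 20152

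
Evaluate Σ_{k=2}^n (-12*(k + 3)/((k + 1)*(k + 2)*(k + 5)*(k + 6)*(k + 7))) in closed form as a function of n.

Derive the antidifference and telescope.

S(n) = (-n**3 - 15*n**2 - 68*n + 84)/(42*(n**3 + 15*n**2 + 68*n + 84))

The ratio is (k + 1)*(k + 4)*(k + 5)/((k + 3)**2*(k + 8)).
A = k + 1, B = k + 8, C = k**3 + 10*k**2 + 33*k + 36.
Set up (k + 1)·f(k+1) − (k + 7)·f(k) − (k**3 + 10*k**2 + 33*k + 36) = 0.
Degrees (1,1,3) ⇒ d ≤ 6.
Coefficient equations give f(k) = k*(k + 2)*(k + 3)*(k + 4)*(k**2 + 12*k + 41)/90.
Certificate R = B(k−1)f/C = k*(k + 2)*(k + 7)*(k**2 + 12*k + 41)/(90*(k + 3)) gives s_k = 2*k*(-k**2 - 12*k - 41)/(15*(k**3 + 12*k**2 + 41*k + 30)).
Check: Δs_k = 12*(-k - 3)/(k**5 + 21*k**4 + 163*k**3 + 567*k**2 + 844*k + 420). ✓
Telescope: S(n) = s_(n+1) − s_(2) = 2*(-n**3 - 15*n**2 - 68*n - 54)/(15*(n**3 + 15*n**2 + 68*n + 84)) − (-23/210) = (-n**3 - 15*n**2 - 68*n + 84)/(42*(n**3 + 15*n**2 + 68*n + 84)).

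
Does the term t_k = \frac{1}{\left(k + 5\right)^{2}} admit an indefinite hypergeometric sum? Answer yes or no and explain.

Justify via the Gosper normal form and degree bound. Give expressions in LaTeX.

Compute t_(k+1)/t_k: get (k + 5)**2/(k + 6)**2.
So A=k**2 + 10*k + 25 and B=k**2 + 12*k + 36, with C=1.
Solve (k**2 + 10*k + 25)·f(k+1) − (k**2 + 10*k + 25)·f(k) = 1.
deg f ≤ 0 (via 2,2,0).
Generic f = c0 gives residual -1; -1 = 0 cannot hold, so t_k is not Gosper-summable.

No — t_k has no hypergeometric antidifference.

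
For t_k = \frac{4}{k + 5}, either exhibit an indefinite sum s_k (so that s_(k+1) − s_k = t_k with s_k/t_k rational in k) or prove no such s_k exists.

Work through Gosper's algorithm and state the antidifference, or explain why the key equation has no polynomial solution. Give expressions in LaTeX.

Compute t_(k+1)/t_k: get (k + 5)/(k + 6).
Normal form (A,B,C) = (k + 5, k + 6, 1).
Solve (k + 5)·f(k+1) − (k + 5)·f(k) = 1.
d = 0 from the (1,1,0) case.
Generic f = c0 gives residual -1; -1 = 0 cannot hold, so t_k is not Gosper-summable.

none — t_k is not Gosper-summable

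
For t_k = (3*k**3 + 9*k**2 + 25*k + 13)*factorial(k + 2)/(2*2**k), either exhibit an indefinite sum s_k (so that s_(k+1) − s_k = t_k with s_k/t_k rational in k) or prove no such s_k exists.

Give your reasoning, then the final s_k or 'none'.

Step 1: r(k) = (3*k**4 + 27*k**3 + 106*k**2 + 206*k + 150)/(2*(3*k**3 + 9*k**2 + 25*k + 13)).
Normal form (A,B,C) = (k/2 + 3/2, 1, k**3 + 3*k**2 + 25*k/3 + 13/3).
Key eq: (k/2 + 3/2)·f(k+1) = (1)·f(k) + (k**3 + 3*k**2 + 25*k/3 + 13/3).
Degrees (1,0,3) ⇒ d ≤ 2.
Coefficient equations give f(k) = 2*(3*k**2 + 4)/3.
Then R = B(k−1)f/C = 2*(3*k**2 + 4)/(3*k**3 + 9*k**2 + 25*k + 13), so s_k = R(k)·t_k = (3*k**2 + 4)*factorial(k + 2)/2**k.
Check: Δs_k = (3*k**3 + 9*k**2 + 25*k + 13)*factorial(k + 2)/(2*2**k). ✓

s_k = (3*k**2 + 4)*factorial(k + 2)/2**k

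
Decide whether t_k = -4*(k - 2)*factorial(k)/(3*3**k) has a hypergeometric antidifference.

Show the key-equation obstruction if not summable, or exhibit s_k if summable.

The ratio is (k**2 - 1)/(3*(k - 2)).
Normal form (A,B,C) = (k/3 + 1/3, 1, k - 2).
Key eq: (k/3 + 1/3)·f(k+1) = (1)·f(k) + (k - 2).
Degrees (1,0,1) ⇒ d ≤ 0.
Coefficient equations give f(k) = 3.
Then R = B(k−1)f/C = 3/(k - 2), so s_k = R(k)·t_k = -4*factorial(k)/3**k.
Δs = -4*(k - 2)*factorial(k)/(3*3**k), as required.

Yes. s_k = -4*factorial(k)/3**k.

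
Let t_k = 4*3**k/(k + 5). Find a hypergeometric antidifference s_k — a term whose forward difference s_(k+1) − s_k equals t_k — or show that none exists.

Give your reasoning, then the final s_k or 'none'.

none — t_k is not Gosper-summable

The ratio is 3*(k + 5)/(k + 6).
Normal form (A,B,C) = (3*k + 15, k + 6, 1).
Key eq: (3*k + 15)·f(k+1) = (k + 5)·f(k) + (1).
Bound: deg f ≤ -1.
d = -1 < 0 ⇒ no nonzero polynomial f; not summable.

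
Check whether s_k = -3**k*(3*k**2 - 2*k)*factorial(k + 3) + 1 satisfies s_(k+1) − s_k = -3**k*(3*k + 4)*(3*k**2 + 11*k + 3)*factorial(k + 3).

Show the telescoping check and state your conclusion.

Valid — Δs_k = t_k.

s_(k+1) = 3**(k + 1)*(2*k - 3*(k + 1)**2 + 2)*factorial(k + 4) + 1
s_(k+1) − s_k = -3**k*(3*k + 4)*(3*k**2 + 11*k + 3)*factorial(k + 3)
(s_(k+1) − s_k) − t_k = 0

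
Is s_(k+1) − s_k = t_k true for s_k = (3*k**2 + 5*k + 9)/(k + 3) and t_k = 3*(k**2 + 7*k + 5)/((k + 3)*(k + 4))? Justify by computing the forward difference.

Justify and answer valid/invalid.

s_(k+1) = (3*k**2 + 11*k + 17)/(k + 4)
s_(k+1) − s_k = 3*(k**2 + 7*k + 5)/(k**2 + 7*k + 12)
(s_(k+1) − s_k) − t_k = 0

Valid — Δs_k = t_k.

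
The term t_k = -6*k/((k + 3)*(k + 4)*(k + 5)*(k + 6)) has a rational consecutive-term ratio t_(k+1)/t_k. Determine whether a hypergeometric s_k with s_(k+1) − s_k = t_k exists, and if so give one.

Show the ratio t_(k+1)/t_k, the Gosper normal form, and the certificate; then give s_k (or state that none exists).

s_k = k*(-k**2 - 12*k + 13)/(20*(k + 3)*(k + 4)*(k + 5))

Step 1: r(k) = (k + 1)*(k + 3)/(k*(k + 7)).
Gosper form: A/B · C(k+1)/C(k) with A=k + 3, B=k + 7, C=k.
Key eq: (k + 3)·f(k+1) = (k + 6)·f(k) + (k).
Degrees (1,1,1) ⇒ d ≤ 3.
Match coefficients ⇒ f(k) = k*(k - 1)*(k + 13)/120.
Get s_k = R·t_k = k*(-k**2 - 12*k + 13)/(20*(k + 3)*(k + 4)*(k + 5)) with R(k) = B(k−1)f(k)/C(k) = (k - 1)*(k + 6)*(k + 13)/120.
Verify: -6*k/(k**4 + 18*k**3 + 119*k**2 + 342*k + 360) matches t_k.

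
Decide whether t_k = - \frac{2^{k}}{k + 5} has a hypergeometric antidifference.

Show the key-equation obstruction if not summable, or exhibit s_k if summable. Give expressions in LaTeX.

No — negative degree bound, so no certificate f.

Ratio r(k) = 2*(k + 5)/(k + 6).
A = 2*k + 10, B = k + 6, C = 1.
Key eq: (2*k + 10)·f(k+1) = (k + 5)·f(k) + (1).
deg f ≤ -1 (via 1,1,0).
d = -1 < 0 ⇒ no nonzero polynomial f; not summable.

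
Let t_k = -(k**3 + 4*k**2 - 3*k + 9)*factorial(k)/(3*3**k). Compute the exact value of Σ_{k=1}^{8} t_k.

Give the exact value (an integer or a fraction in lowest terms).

Σ = -514957/243

r(k) = (k**4 + 8*k**3 + 15*k**2 + 19*k + 11)/(3*(k**3 + 4*k**2 - 3*k + 9)) after simplifying.
Gosper form: A/B · C(k+1)/C(k) with A=k/3 + 1/3, B=1, C=k**3 + 4*k**2 - 3*k + 9.
Key eq: (k/3 + 1/3)·f(k+1) = (1)·f(k) + (k**3 + 4*k**2 - 3*k + 9).
From deg A=1, deg B=0, deg C=3: d=2.
Coefficient equations give f(k) = 3*(k**2 + 4*k - 2).
So s_k = (B(k−1)f/C)·t_k = (3*(k**2 + 4*k - 2)/(k**3 + 4*k**2 - 3*k + 9))·t_k = -(k**2 + 4*k - 2)*factorial(k)/3**k.
Δs = -(k**3 + 4*k**2 - 3*k + 9)*factorial(k)/(3*3**k), as required.
Sum = s_(9) − s_(1); s_(9) = -515200/243, s_(1) = -1 ⇒ -514957/243.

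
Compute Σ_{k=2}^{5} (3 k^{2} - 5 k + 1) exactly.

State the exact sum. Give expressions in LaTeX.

Ratio r(k) = (3*k**2 + k - 1)/(3*k**2 - 5*k + 1).
A = 1, B = 1, C = k**2 - 5*k/3 + 1/3.
Key eq: (1)·f(k+1) = (1)·f(k) + (k**2 - 5*k/3 + 1/3).
Degrees (0,0,2) ⇒ d ≤ 3.
Solving with deg f ≤ 3: f(k) = k*(k - 2)**2/3.
Certificate R = B(k−1)f/C = k*(k - 2)**2/(3*k**2 - 5*k + 1) gives s_k = k*(k**2 - 4*k + 4).
Verify: 3*k**2 - 5*k + 1 matches t_k.
Σ_(k=2)^(5) t_k = s_(6) − s_(2) = 96 − (0) = 96.

Σ = 96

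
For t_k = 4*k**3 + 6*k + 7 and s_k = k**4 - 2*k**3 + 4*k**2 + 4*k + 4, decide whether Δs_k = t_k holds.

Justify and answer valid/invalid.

s_(k+1) = k**4 + 2*k**3 + 4*k**2 + 10*k + 11
s_(k+1) − s_k = 4*k**3 + 6*k + 7
(s_(k+1) − s_k) − t_k = 0

Valid — Δs_k = t_k.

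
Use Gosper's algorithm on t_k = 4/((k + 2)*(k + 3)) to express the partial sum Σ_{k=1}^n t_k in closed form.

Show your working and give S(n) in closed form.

t_(k+1)/t_k = (k + 2)/(k + 4).
Take A(k)=k + 2, B(k)=k + 4, C(k)=1.
Solve (k + 2)·f(k+1) − (k + 3)·f(k) = 1.
deg f ≤ 1 (via 1,1,0).
A polynomial solution: f(k) = k/2.
Certificate R = B(k−1)f/C = k*(k + 3)/2 gives s_k = 2*k/(k + 2).
s_(k+1) − s_k = 4/(k**2 + 5*k + 6) = t_k.
Evaluate: s_(n+1) = 2*(n + 1)/(n + 3); subtract s_(1) = 2/3 ⇒ S(n) = 4*n/(3*(n + 3)).

S(n) = 4*n/(3*(n + 3))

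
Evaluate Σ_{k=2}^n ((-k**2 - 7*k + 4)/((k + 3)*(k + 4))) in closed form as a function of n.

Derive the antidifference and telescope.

The ratio is (k + 3)*(7*k + (k + 1)**2 + 3)/((k + 5)*(k**2 + 7*k - 4)).
So A=k + 3 and B=k + 5, with C=k**2 + 7*k - 4.
Set up (k + 3)·f(k+1) − (k + 4)·f(k) − (k**2 + 7*k - 4) = 0.
Degrees (1,1,2) ⇒ d ≤ 2.
A polynomial solution: f(k) = k*(3*k - 7)/3.
Get s_k = R·t_k = k*(7 - 3*k)/(3*(k + 3)) with R(k) = B(k−1)f(k)/C(k) = k*(k + 4)*(3*k - 7)/(3*(k**2 + 7*k - 4)).
Δs = (-k**2 - 7*k + 4)/(k**2 + 7*k + 12), as required.
Evaluate: s_(n+1) = (-3*n**2 + n + 4)/(3*(n + 4)); subtract s_(2) = 2/15 ⇒ S(n) = (-5*n**2 + n + 4)/(5*(n + 4)).

S(n) = (-5*n**2 + n + 4)/(5*(n + 4))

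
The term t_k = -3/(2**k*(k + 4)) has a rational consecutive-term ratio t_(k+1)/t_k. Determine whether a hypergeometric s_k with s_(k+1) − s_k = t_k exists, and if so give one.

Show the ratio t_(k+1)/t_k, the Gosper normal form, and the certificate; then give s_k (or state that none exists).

Ratio r(k) = (k + 4)/(2*(k + 5)).
Factor: A=k/2 + 2; B=k + 5; C=1.
f must satisfy (k/2 + 2)·f(k+1) − (k + 4)·f(k) = 1.
Bound: deg f ≤ -1.
Negative degree bound (-1): no f exists, t_k not Gosper-summable.

none (Gosper's algorithm certifies no s_k)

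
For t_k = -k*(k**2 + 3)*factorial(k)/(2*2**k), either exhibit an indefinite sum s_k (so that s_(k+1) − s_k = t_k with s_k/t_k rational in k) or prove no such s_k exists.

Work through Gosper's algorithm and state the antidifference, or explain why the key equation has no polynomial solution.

s_k = -k*(k - 1)*factorial(k)/2**k

r(k) = (k + 1)**2*((k + 1)**2 + 3)/(2*k*(k**2 + 3)) after simplifying.
Take A(k)=k/2 + 1/2, B(k)=1, C(k)=k**3 + 3*k.
Need (k/2 + 1/2)·f(k+1) − (1)·f(k) = k**3 + 3*k.
d = 2 from the (1,0,3) case.
A polynomial solution: f(k) = 2*k*(k - 1).
Then R = B(k−1)f/C = 2*(k - 1)/(k**2 + 3), so s_k = R(k)·t_k = -k*(k - 1)*factorial(k)/2**k.
s_(k+1) − s_k = -k*(k**2 + 3)*factorial(k)/(2*2**k) = t_k.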